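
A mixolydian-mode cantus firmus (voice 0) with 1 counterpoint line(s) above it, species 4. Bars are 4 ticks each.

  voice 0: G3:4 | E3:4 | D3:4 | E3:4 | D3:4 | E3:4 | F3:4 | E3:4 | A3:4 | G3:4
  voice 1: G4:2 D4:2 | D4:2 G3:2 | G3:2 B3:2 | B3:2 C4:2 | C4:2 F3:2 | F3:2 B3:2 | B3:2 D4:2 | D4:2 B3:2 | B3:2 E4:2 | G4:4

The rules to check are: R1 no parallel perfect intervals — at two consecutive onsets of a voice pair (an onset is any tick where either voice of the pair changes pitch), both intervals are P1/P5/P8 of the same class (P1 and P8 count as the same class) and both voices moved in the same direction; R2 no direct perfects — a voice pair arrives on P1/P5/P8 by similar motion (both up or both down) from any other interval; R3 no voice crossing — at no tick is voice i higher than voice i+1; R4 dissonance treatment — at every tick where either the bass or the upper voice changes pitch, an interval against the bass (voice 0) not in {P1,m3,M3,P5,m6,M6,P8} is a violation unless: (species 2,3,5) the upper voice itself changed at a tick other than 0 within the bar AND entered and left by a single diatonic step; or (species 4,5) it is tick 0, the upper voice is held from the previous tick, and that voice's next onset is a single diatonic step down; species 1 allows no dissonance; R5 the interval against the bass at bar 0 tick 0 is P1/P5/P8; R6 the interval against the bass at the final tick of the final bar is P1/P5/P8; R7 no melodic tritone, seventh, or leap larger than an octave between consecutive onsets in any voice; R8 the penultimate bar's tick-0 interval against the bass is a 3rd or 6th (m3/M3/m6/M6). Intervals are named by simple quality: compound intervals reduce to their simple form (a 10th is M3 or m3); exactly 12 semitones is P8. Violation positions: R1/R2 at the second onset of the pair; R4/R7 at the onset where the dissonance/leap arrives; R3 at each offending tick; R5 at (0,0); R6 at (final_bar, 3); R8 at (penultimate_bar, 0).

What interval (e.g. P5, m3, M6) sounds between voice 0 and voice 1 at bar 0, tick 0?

P8

voice 0=G3 voice 1=G4 -> P8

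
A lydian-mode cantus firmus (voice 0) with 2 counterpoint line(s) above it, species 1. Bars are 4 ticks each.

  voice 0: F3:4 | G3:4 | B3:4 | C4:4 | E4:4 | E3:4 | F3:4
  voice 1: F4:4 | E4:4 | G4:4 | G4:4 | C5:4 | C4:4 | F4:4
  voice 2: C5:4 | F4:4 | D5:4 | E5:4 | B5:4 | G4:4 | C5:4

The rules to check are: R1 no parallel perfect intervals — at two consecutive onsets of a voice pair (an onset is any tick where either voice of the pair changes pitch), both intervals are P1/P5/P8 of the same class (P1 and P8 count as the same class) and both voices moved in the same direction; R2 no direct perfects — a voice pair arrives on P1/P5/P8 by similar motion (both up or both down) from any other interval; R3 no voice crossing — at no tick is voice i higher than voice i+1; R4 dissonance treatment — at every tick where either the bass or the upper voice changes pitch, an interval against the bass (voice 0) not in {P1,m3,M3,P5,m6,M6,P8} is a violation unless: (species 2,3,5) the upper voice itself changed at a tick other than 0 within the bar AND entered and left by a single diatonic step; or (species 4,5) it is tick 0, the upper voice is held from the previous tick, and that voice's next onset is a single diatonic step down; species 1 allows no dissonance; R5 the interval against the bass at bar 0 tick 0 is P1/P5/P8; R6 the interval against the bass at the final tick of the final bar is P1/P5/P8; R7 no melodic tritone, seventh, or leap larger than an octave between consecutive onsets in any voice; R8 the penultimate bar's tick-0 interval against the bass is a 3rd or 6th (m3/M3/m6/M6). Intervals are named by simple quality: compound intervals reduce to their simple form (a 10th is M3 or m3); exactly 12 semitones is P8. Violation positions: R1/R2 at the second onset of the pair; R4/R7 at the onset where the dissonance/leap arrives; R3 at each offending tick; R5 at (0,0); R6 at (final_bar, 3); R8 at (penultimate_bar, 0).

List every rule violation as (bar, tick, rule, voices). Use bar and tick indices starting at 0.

(1, 0, R4, (0, 2))
(2, 0, R2, (1, 2))
(4, 0, R2, (0, 2))
(5, 0, R2, (1, 2))
(5, 0, R7, (2,))
(6, 0, R1, (1, 2))
(6, 0, R2, (0, 1))
(6, 0, R2, (0, 2))

bar 0: v0=F3 v1=F4 v2=C5 downbeat P5
bar 1: v0=G3 v1=E4 v2=F4 downbeat m7
bar 2: v0=B3 v1=G4 v2=D5 downbeat m3
bar 3: v0=C4 v1=G4 v2=E5 downbeat M3
bar 4: v0=E4 v1=C5 v2=B5 downbeat P5
bar 5: v0=E3 v1=C4 v2=G4 downbeat m3
bar 6: v0=F3 v1=F4 v2=C5 downbeat P5
  -> R4 @ bar 1 tick 0 v(0, 2): G3/F4 m7 untreated
  -> R2 @ bar 2 tick 0 v(1, 2): E4/F4 m2 -> G4/D5 P5 similar
  -> R2 @ bar 4 tick 0 v(0, 2): C4/E5 M3 -> E4/B5 P5 similar
  -> R2 @ bar 5 tick 0 v(1, 2): C5/B5 M7 -> C4/G4 P5 similar
  -> R7 @ bar 5 tick 0 v(2,): B5->G4 leap 16st
  -> R1 @ bar 6 tick 0 v(1, 2): C4/G4 P5 -> F4/C5 P5 similar
  -> R2 @ bar 6 tick 0 v(0, 1): E3/C4 m6 -> F3/F4 P8 similar
  -> R2 @ bar 6 tick 0 v(0, 2): E3/G4 m3 -> F3/C5 P5 similar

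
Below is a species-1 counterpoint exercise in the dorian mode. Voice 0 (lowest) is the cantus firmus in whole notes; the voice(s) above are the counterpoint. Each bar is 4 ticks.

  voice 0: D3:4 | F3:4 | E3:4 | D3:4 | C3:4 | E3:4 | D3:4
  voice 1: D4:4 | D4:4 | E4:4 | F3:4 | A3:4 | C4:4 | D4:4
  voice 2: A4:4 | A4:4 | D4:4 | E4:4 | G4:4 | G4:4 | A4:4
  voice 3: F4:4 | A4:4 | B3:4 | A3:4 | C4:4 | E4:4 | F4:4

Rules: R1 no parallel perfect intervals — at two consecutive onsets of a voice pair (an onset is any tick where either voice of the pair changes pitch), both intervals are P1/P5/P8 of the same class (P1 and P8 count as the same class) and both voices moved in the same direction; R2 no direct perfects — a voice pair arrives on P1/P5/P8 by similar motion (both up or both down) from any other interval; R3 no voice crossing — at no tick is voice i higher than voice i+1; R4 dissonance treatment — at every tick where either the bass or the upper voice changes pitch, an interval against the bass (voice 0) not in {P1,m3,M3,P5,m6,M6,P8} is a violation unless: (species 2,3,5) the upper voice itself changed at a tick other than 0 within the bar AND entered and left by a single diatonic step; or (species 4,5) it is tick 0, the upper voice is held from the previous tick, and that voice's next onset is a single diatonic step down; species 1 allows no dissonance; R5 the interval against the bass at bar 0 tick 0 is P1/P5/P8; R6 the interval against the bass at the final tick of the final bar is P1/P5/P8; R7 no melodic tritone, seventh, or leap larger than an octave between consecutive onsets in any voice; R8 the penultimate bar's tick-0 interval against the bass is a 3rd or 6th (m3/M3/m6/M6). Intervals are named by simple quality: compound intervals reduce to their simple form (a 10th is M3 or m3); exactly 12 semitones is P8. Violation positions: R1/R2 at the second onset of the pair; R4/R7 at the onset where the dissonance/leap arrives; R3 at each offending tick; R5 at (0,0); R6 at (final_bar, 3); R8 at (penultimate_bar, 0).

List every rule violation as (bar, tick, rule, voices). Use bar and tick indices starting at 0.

(0, 0, R3, (2, 3))
(0, 0, R5, (0, 3))
(0, 1, R3, (2, 3))
(0, 2, R3, (2, 3))
(0, 3, R3, (2, 3))
(2, 0, R2, (0, 3))
(2, 0, R3, (1, 2))
(2, 0, R3, (2, 3))
(2, 0, R4, (0, 2))
(2, 0, R7, (3,))
(2, 1, R3, (1, 2))
(2, 1, R3, (2, 3))
(2, 2, R3, (1, 2))
(2, 2, R3, (2, 3))
(2, 3, R3, (1, 2))
(2, 3, R3, (2, 3))
(3, 0, R1, (0, 3))
(3, 0, R3, (2, 3))
(3, 0, R4, (0, 2))
(3, 0, R7, (1,))
(3, 1, R3, (2, 3))
(3, 2, R3, (2, 3))
(3, 3, R3, (2, 3))
(4, 0, R1, (2, 3))
(4, 0, R3, (2, 3))
(4, 1, R3, (2, 3))
(4, 2, R3, (2, 3))
(4, 3, R3, (2, 3))
(5, 0, R1, (0, 3))
(5, 0, R3, (2, 3))
(5, 0, R8, (0, 3))
(5, 1, R3, (2, 3))
(5, 2, R3, (2, 3))
(5, 3, R3, (2, 3))
(6, 0, R1, (1, 2))
(6, 0, R3, (2, 3))
(6, 1, R3, (2, 3))
(6, 2, R3, (2, 3))
(6, 3, R3, (2, 3))
(6, 3, R6, (0, 3))

bar 0: v0=D3 v1=D4 v2=A4 v3=F4 downbeat m3
bar 1: v0=F3 v1=D4 v2=A4 v3=A4 downbeat M3
bar 2: v0=E3 v1=E4 v2=D4 v3=B3 downbeat P5
bar 3: v0=D3 v1=F3 v2=E4 v3=A3 downbeat P5
bar 4: v0=C3 v1=A3 v2=G4 v3=C4 downbeat P8
bar 5: v0=E3 v1=C4 v2=G4 v3=E4 downbeat P8
bar 6: v0=D3 v1=D4 v2=A4 v3=F4 downbeat m3
  -> R3 @ bar 0 tick 0 v(2, 3): A4 above F4
  -> R5 @ bar 0 tick 0 v(0, 3): opens on m3
  -> R3 @ bar 0 tick 1 v(2, 3): A4 above F4
  -> R3 @ bar 0 tick 2 v(2, 3): A4 above F4
  -> R3 @ bar 0 tick 3 v(2, 3): A4 above F4
  -> R2 @ bar 2 tick 0 v(0, 3): F3/A4 M3 -> E3/B3 P5 similar
  -> R3 @ bar 2 tick 0 v(1, 2): E4 above D4
  -> R3 @ bar 2 tick 0 v(2, 3): D4 above B3
  -> R4 @ bar 2 tick 0 v(0, 2): E3/D4 m7 untreated
  -> R7 @ bar 2 tick 0 v(3,): A4->B3 leap 10st
  -> R3 @ bar 2 tick 1 v(1, 2): E4 above D4
  -> R3 @ bar 2 tick 1 v(2, 3): D4 above B3
  -> R3 @ bar 2 tick 2 v(1, 2): E4 above D4
  -> R3 @ bar 2 tick 2 v(2, 3): D4 above B3
  -> R3 @ bar 2 tick 3 v(1, 2): E4 above D4
  -> R3 @ bar 2 tick 3 v(2, 3): D4 above B3
  -> R1 @ bar 3 tick 0 v(0, 3): E3/B3 P5 -> D3/A3 P5 similar
  -> R3 @ bar 3 tick 0 v(2, 3): E4 above A3
  -> R4 @ bar 3 tick 0 v(0, 2): D3/E4 M2 untreated
  -> R7 @ bar 3 tick 0 v(1,): E4->F3 leap 11st
  -> R3 @ bar 3 tick 1 v(2, 3): E4 above A3
  -> R3 @ bar 3 tick 2 v(2, 3): E4 above A3
  -> R3 @ bar 3 tick 3 v(2, 3): E4 above A3
  -> R1 @ bar 4 tick 0 v(2, 3): E4/A3 P5 -> G4/C4 P5 similar
  -> R3 @ bar 4 tick 0 v(2, 3): G4 above C4
  -> R3 @ bar 4 tick 1 v(2, 3): G4 above C4
  -> R3 @ bar 4 tick 2 v(2, 3): G4 above C4
  -> R3 @ bar 4 tick 3 v(2, 3): G4 above C4
  -> R1 @ bar 5 tick 0 v(0, 3): C3/C4 P8 -> E3/E4 P8 similar
  -> R3 @ bar 5 tick 0 v(2, 3): G4 above E4
  -> R8 @ bar 5 tick 0 v(0, 3): penult P8 not 3rd/6th
  -> R3 @ bar 5 tick 1 v(2, 3): G4 above E4
  -> R3 @ bar 5 tick 2 v(2, 3): G4 above E4
  -> R3 @ bar 5 tick 3 v(2, 3): G4 above E4
  -> R1 @ bar 6 tick 0 v(1, 2): C4/G4 P5 -> D4/A4 P5 similar
  -> R3 @ bar 6 tick 0 v(2, 3): A4 above F4
  -> R3 @ bar 6 tick 1 v(2, 3): A4 above F4
  -> R3 @ bar 6 tick 2 v(2, 3): A4 above F4
  -> R3 @ bar 6 tick 3 v(2, 3): A4 above F4
  -> R6 @ bar 6 tick 3 v(0, 3): closes on m3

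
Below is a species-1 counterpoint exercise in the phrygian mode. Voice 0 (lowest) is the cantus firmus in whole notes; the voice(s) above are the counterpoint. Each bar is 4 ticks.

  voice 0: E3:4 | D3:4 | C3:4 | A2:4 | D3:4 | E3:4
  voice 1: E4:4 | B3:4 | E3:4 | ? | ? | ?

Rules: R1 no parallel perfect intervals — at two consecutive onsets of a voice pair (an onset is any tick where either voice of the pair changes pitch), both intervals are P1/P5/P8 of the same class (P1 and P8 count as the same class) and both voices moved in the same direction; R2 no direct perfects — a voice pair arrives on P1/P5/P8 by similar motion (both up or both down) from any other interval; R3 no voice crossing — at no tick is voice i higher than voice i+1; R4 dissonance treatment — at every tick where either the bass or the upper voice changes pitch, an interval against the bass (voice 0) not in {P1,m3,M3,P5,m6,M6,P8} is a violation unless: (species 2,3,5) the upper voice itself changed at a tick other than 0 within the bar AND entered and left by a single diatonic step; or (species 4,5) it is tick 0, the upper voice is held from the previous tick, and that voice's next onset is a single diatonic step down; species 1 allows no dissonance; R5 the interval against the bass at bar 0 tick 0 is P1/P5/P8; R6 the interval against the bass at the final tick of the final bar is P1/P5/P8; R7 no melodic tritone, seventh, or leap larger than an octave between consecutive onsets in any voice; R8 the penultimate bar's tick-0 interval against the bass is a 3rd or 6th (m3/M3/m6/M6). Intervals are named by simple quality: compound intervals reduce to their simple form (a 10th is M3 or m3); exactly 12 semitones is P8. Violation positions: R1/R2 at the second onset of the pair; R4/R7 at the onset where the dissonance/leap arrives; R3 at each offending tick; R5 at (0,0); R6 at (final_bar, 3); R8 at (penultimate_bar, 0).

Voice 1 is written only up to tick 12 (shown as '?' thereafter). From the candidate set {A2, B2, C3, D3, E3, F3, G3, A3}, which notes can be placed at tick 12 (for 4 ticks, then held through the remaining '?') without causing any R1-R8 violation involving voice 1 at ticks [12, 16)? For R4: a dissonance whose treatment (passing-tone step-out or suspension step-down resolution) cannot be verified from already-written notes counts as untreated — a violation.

A2: violates R2
B2: violates R4
C3: legal
D3: violates R4
E3: legal
F3: legal
G3: violates R4
A3: legal

{A3, C3, E3, F3}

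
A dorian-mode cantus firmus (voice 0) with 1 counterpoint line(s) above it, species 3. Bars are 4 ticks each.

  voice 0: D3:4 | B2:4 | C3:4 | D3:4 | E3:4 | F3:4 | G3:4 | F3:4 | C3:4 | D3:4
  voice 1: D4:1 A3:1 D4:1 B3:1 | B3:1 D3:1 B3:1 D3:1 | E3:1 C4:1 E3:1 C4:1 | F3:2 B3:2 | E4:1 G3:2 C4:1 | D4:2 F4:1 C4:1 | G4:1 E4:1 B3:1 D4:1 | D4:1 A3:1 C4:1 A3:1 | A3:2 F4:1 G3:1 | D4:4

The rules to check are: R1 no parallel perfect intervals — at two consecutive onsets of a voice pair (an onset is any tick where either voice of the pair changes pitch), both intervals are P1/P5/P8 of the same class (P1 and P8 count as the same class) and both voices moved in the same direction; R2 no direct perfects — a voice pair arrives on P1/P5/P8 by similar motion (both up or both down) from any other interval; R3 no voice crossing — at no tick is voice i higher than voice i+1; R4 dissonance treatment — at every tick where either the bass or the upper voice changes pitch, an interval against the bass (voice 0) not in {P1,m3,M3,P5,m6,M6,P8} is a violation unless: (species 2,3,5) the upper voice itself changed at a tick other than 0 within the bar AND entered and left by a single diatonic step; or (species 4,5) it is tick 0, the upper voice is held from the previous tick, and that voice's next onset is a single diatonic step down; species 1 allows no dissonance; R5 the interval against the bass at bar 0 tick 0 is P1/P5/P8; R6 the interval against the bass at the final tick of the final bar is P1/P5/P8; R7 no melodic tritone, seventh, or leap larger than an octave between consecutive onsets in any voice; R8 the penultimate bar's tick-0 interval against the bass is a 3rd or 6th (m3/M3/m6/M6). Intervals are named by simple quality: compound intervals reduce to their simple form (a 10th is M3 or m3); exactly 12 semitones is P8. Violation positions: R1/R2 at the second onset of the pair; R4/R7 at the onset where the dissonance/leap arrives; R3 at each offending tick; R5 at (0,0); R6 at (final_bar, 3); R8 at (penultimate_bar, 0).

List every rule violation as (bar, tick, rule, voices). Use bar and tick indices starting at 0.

bar 0: v0=D3 v1=D4 downbeat P8
bar 1: v0=B2 v1=B3 downbeat P8
bar 2: v0=C3 v1=E3 downbeat M3
bar 3: v0=D3 v1=F3 downbeat m3
bar 4: v0=E3 v1=E4 downbeat P8
bar 5: v0=F3 v1=D4 downbeat M6
bar 6: v0=G3 v1=G4 downbeat P8
bar 7: v0=F3 v1=D4 downbeat M6
bar 8: v0=C3 v1=A3 downbeat M6
bar 9: v0=D3 v1=D4 downbeat P8
  -> R7 @ bar 3 tick 2 v(1,): F3->B3 leap 6st
  -> R2 @ bar 4 tick 0 v(0, 1): D3/B3 M6 -> E3/E4 P8 similar
  -> R2 @ bar 6 tick 0 v(0, 1): F3/C4 P5 -> G3/G4 P8 similar
  -> R4 @ bar 8 tick 2 v(0, 1): C3/F4 P4 untreated
  -> R7 @ bar 8 tick 3 v(1,): F4->G3 leap 10st
  -> R2 @ bar 9 tick 0 v(0, 1): C3/G3 P5 -> D3/D4 P8 similar

(3, 2, R7, (1,))
(4, 0, R2, (0, 1))
(6, 0, R2, (0, 1))
(8, 2, R4, (0, 1))
(8, 3, R7, (1,))
(9, 0, R2, (0, 1))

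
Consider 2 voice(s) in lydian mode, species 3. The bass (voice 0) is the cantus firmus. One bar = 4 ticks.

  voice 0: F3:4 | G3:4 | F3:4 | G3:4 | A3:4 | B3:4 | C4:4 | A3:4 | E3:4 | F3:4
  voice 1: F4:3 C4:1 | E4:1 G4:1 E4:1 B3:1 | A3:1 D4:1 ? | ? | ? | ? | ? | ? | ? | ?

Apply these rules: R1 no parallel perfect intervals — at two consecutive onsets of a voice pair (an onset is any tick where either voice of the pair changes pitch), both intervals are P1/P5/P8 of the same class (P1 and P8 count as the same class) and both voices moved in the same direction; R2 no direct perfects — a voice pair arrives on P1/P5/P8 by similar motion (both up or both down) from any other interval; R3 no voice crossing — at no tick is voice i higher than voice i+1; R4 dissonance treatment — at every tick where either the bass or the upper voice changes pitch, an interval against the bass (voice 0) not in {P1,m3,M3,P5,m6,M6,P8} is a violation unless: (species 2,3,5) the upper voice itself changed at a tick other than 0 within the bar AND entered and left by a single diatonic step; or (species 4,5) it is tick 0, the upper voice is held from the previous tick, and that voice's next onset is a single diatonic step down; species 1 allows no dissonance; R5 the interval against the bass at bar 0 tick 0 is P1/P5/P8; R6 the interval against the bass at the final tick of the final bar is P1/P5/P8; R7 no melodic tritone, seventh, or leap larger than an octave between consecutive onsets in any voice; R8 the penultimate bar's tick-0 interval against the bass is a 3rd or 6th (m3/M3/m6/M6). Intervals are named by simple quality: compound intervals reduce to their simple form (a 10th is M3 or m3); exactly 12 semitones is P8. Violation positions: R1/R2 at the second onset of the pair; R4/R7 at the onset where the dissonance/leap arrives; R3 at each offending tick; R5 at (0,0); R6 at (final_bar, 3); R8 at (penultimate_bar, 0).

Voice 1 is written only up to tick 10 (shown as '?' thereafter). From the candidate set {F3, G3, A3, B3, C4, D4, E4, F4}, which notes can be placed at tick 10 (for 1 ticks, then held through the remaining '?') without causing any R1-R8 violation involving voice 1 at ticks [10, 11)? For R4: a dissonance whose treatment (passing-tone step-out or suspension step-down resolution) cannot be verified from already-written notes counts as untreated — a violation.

F3: legal
G3: violates R4
A3: legal
B3: violates R4
C4: legal
D4: legal
E4: violates R4
F4: legal

{A3, C4, D4, F3, F4}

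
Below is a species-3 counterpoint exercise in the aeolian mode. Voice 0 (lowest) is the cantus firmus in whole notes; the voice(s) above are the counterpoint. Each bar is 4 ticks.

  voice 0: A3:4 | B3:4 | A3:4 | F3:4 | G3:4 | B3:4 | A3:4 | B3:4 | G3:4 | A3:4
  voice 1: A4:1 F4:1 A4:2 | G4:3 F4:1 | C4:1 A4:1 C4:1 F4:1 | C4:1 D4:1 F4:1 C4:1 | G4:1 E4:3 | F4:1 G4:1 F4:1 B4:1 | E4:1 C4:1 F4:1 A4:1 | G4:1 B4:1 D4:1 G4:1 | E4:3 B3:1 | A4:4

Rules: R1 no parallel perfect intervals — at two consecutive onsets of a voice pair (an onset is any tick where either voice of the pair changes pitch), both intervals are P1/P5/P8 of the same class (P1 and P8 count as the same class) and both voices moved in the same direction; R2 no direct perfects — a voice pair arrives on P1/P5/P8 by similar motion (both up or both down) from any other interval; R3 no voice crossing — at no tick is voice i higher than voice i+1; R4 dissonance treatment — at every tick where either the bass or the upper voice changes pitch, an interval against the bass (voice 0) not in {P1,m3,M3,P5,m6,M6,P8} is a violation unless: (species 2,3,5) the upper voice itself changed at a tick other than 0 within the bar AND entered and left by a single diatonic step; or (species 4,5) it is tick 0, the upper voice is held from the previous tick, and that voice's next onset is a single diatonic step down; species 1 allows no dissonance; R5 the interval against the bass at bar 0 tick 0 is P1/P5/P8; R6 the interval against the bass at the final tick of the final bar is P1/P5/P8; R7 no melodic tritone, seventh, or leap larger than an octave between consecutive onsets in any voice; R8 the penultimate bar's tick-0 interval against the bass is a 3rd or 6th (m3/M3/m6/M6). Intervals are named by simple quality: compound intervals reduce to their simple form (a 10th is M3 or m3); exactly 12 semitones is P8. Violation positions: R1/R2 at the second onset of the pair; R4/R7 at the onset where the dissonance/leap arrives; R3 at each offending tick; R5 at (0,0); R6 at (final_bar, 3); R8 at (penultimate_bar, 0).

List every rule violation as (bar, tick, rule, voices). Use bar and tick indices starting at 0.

(1, 3, R4, (0, 1))
(3, 0, R2, (0, 1))
(4, 0, R2, (0, 1))
(5, 0, R4, (0, 1))
(5, 2, R4, (0, 1))
(5, 3, R7, (1,))
(6, 0, R2, (0, 1))
(9, 0, R2, (0, 1))
(9, 0, R7, (1,))

bar 0: v0=A3 v1=A4 downbeat P8
bar 1: v0=B3 v1=G4 downbeat m6
bar 2: v0=A3 v1=C4 downbeat m3
bar 3: v0=F3 v1=C4 downbeat P5
bar 4: v0=G3 v1=G4 downbeat P8
bar 5: v0=B3 v1=F4 downbeat TT
bar 6: v0=A3 v1=E4 downbeat P5
bar 7: v0=B3 v1=G4 downbeat m6
bar 8: v0=G3 v1=E4 downbeat M6
bar 9: v0=A3 v1=A4 downbeat P8
  -> R4 @ bar 1 tick 3 v(0, 1): B3/F4 TT untreated
  -> R2 @ bar 3 tick 0 v(0, 1): A3/F4 m6 -> F3/C4 P5 similar
  -> R2 @ bar 4 tick 0 v(0, 1): F3/C4 P5 -> G3/G4 P8 similar
  -> R4 @ bar 5 tick 0 v(0, 1): B3/F4 TT untreated
  -> R4 @ bar 5 tick 2 v(0, 1): B3/F4 TT untreated
  -> R7 @ bar 5 tick 3 v(1,): F4->B4 leap 6st
  -> R2 @ bar 6 tick 0 v(0, 1): B3/B4 P8 -> A3/E4 P5 similar
  -> R2 @ bar 9 tick 0 v(0, 1): G3/B3 M3 -> A3/A4 P8 similar
  -> R7 @ bar 9 tick 0 v(1,): B3->A4 leap 10st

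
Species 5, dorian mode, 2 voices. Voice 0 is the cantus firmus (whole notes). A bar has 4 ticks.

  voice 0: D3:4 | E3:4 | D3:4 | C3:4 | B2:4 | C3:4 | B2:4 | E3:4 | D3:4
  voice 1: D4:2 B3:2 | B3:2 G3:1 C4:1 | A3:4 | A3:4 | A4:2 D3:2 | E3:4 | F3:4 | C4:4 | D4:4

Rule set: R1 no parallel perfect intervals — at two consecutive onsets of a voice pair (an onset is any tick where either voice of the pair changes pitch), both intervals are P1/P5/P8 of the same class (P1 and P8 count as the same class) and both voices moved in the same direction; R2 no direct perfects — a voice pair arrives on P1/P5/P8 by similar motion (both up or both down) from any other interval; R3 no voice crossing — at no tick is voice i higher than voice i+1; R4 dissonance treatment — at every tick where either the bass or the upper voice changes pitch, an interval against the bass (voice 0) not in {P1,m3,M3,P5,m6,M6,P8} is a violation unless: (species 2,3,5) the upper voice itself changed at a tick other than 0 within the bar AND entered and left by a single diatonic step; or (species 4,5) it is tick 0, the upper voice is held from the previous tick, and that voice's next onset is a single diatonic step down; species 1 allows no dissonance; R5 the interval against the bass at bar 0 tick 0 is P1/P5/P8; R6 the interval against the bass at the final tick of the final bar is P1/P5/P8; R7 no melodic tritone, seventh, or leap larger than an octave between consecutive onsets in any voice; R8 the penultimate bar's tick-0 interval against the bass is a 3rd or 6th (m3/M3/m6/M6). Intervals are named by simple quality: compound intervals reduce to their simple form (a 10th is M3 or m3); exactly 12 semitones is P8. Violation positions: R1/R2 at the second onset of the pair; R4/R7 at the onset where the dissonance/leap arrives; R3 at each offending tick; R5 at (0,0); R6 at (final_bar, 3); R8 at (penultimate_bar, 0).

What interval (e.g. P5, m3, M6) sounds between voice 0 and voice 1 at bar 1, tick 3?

voice 0=E3 voice 1=C4 -> m6

m6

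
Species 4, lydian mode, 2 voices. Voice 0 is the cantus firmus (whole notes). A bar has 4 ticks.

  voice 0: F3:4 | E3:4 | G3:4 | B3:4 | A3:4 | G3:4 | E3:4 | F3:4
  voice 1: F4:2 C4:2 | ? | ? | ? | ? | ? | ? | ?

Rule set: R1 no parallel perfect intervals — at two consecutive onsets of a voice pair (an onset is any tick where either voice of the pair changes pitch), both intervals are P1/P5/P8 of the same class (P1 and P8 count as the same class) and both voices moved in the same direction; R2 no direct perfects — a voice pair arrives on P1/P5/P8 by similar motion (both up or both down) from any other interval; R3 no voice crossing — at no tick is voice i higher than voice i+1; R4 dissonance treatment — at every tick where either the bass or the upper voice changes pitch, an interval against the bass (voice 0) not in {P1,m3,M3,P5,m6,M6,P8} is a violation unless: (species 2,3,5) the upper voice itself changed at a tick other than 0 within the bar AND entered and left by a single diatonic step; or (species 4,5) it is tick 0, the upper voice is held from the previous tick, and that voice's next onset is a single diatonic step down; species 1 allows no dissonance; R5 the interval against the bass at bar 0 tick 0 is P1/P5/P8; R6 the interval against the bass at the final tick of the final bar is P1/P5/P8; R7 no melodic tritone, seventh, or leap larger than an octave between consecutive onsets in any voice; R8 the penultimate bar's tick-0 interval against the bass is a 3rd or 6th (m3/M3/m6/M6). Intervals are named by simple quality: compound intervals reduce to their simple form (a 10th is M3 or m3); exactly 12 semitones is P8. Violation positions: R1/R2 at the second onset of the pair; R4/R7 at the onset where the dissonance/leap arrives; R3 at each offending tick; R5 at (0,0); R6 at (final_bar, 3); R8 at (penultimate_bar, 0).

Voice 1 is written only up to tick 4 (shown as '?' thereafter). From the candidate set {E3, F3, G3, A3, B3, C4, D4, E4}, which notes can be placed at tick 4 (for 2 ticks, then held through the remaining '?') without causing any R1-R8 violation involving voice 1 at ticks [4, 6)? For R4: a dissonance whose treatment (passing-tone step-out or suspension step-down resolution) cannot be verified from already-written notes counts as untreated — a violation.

E3: violates R2
F3: violates R4
G3: legal
A3: violates R4
B3: violates R1
C4: legal
D4: violates R4
E4: legal

{C4, E4, G3}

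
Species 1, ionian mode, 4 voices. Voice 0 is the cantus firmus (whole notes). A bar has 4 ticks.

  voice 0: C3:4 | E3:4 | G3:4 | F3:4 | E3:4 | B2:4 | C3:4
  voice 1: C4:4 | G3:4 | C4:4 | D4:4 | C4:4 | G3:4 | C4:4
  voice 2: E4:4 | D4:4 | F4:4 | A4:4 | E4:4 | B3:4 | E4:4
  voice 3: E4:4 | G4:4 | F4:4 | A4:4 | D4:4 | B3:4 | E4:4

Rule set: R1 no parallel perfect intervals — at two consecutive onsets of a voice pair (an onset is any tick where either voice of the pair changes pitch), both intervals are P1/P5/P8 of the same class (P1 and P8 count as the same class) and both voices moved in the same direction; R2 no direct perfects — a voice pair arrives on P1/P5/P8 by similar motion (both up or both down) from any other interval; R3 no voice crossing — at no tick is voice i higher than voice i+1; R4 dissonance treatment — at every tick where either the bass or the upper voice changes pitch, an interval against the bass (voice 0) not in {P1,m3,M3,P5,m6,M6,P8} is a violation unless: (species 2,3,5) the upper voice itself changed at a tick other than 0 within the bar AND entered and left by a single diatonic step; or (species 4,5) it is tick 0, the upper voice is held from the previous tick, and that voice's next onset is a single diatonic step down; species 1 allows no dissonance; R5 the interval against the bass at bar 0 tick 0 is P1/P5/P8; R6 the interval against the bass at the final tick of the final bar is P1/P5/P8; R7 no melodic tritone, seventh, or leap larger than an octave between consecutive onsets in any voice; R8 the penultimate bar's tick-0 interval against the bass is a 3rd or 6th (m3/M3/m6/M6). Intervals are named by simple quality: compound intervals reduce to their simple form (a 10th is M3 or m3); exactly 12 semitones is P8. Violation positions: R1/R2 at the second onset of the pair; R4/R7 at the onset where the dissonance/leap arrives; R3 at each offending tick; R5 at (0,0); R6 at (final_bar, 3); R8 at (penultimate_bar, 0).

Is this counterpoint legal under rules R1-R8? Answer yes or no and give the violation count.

bar 0: v0=C3 v1=C4 v2=E4 v3=E4 (M3)
bar 1: v0=E3 v1=G3 v2=D4 v3=G4 (m3)
bar 2: v0=G3 v1=C4 v2=F4 v3=F4 (m7)
bar 3: v0=F3 v1=D4 v2=A4 v3=A4 (M3)
bar 4: v0=E3 v1=C4 v2=E4 v3=D4 (m7)
bar 5: v0=B2 v1=G3 v2=B3 v3=B3 (P8)
bar 6: v0=C3 v1=C4 v2=E4 v3=E4 (M3)
  R5 @ bar0.0: opens on M3
  R5 @ bar0.0: opens on M3
  R2 @ bar1.0: C4/E4 M3 -> G3/D4 P5 similar
  R4 @ bar1.0: E3/D4 m7 untreated
  R4 @ bar2.0: G3/C4 P4 untreated
  R4 @ bar2.0: G3/F4 m7 untreated
  R4 @ bar2.0: G3/F4 m7 untreated
  R1 @ bar3.0: F4/F4 P1 -> A4/A4 P1 similar
  R2 @ bar3.0: C4/F4 P4 -> D4/A4 P5 similar
  R2 @ bar3.0: C4/F4 P4 -> D4/A4 P5 similar
  R2 @ bar4.0: F3/A4 M3 -> E3/E4 P8 similar
  R3 @ bar4.0: E4 above D4
  R4 @ bar4.0: E3/D4 m7 untreated
  R3 @ bar4.1: E4 above D4
  R3 @ bar4.2: E4 above D4
  R3 @ bar4.3: E4 above D4
  R1 @ bar5.0: E3/E4 P8 -> B2/B3 P8 similar
  R2 @ bar5.0: E3/D4 m7 -> B2/B3 P8 similar
  R2 @ bar5.0: E4/D4 M2 -> B3/B3 P1 similar
  R8 @ bar5.0: penult P8 not 3rd/6th
  R8 @ bar5.0: penult P8 not 3rd/6th
  R1 @ bar6.0: B3/B3 P1 -> E4/E4 P1 similar
  R2 @ bar6.0: B2/G3 m6 -> C3/C4 P8 similar
  R6 @ bar6.3: closes on M3
  R6 @ bar6.3: closes on M3

No (25 violations)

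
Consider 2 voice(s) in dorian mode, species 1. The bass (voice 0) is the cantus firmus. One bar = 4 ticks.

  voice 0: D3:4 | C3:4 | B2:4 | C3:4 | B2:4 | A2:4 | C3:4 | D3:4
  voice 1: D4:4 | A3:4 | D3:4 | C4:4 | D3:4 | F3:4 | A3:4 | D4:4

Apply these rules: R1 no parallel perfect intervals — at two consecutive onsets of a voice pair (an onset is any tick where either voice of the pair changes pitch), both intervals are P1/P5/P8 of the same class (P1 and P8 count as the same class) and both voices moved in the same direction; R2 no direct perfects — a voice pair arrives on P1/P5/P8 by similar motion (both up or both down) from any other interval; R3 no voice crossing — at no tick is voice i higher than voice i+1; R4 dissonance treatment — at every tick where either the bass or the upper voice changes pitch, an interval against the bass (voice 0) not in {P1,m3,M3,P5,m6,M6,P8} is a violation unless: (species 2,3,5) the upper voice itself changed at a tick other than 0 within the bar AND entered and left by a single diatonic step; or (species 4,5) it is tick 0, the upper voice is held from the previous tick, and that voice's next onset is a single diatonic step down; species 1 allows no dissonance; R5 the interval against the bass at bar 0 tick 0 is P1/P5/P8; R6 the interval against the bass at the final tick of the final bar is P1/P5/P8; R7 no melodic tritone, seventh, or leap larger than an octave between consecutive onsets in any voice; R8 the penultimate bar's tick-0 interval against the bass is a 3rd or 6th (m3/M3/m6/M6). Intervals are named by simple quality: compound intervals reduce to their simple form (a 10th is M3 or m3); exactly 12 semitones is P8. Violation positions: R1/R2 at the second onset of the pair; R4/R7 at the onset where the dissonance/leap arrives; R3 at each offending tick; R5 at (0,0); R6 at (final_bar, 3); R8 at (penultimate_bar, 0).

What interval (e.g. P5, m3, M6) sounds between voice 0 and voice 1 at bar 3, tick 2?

P8

voice 0=C3 voice 1=C4 -> P8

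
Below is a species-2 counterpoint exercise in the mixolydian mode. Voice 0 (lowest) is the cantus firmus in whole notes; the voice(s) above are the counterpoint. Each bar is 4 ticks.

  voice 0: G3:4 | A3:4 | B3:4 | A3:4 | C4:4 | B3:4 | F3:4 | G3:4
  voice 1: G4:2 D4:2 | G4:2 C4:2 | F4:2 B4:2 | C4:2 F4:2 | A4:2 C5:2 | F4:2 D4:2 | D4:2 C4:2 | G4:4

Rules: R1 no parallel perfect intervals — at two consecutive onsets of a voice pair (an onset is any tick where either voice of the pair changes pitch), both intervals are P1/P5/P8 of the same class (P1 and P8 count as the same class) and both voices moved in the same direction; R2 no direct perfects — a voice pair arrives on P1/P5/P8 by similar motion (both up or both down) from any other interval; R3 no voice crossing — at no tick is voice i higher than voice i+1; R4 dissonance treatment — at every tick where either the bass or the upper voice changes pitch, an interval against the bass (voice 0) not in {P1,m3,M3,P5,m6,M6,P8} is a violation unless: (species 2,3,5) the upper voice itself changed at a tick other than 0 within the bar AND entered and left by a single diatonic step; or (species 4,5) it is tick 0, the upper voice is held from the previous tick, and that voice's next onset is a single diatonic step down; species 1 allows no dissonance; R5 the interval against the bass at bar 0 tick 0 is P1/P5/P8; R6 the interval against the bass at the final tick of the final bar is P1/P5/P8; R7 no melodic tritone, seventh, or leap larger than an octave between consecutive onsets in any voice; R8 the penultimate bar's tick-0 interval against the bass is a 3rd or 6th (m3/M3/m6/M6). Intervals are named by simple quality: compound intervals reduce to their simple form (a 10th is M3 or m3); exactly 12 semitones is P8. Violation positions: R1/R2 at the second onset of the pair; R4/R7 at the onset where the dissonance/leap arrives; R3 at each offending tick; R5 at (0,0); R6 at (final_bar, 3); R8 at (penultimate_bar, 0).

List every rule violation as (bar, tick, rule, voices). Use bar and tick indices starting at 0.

(1, 0, R4, (0, 1))
(2, 0, R4, (0, 1))
(2, 2, R7, (1,))
(3, 0, R7, (1,))
(5, 0, R4, (0, 1))
(6, 0, R7, (0,))
(7, 0, R2, (0, 1))

bar 0: v0=G3 v1=G4 downbeat P8
bar 1: v0=A3 v1=G4 downbeat m7
bar 2: v0=B3 v1=F4 downbeat TT
bar 3: v0=A3 v1=C4 downbeat m3
bar 4: v0=C4 v1=A4 downbeat M6
bar 5: v0=B3 v1=F4 downbeat TT
bar 6: v0=F3 v1=D4 downbeat M6
bar 7: v0=G3 v1=G4 downbeat P8
  -> R4 @ bar 1 tick 0 v(0, 1): A3/G4 m7 untreated
  -> R4 @ bar 2 tick 0 v(0, 1): B3/F4 TT untreated
  -> R7 @ bar 2 tick 2 v(1,): F4->B4 leap 6st
  -> R7 @ bar 3 tick 0 v(1,): B4->C4 leap 11st
  -> R4 @ bar 5 tick 0 v(0, 1): B3/F4 TT untreated
  -> R7 @ bar 6 tick 0 v(0,): B3->F3 leap 6st
  -> R2 @ bar 7 tick 0 v(0, 1): F3/C4 P5 -> G3/G4 P8 similar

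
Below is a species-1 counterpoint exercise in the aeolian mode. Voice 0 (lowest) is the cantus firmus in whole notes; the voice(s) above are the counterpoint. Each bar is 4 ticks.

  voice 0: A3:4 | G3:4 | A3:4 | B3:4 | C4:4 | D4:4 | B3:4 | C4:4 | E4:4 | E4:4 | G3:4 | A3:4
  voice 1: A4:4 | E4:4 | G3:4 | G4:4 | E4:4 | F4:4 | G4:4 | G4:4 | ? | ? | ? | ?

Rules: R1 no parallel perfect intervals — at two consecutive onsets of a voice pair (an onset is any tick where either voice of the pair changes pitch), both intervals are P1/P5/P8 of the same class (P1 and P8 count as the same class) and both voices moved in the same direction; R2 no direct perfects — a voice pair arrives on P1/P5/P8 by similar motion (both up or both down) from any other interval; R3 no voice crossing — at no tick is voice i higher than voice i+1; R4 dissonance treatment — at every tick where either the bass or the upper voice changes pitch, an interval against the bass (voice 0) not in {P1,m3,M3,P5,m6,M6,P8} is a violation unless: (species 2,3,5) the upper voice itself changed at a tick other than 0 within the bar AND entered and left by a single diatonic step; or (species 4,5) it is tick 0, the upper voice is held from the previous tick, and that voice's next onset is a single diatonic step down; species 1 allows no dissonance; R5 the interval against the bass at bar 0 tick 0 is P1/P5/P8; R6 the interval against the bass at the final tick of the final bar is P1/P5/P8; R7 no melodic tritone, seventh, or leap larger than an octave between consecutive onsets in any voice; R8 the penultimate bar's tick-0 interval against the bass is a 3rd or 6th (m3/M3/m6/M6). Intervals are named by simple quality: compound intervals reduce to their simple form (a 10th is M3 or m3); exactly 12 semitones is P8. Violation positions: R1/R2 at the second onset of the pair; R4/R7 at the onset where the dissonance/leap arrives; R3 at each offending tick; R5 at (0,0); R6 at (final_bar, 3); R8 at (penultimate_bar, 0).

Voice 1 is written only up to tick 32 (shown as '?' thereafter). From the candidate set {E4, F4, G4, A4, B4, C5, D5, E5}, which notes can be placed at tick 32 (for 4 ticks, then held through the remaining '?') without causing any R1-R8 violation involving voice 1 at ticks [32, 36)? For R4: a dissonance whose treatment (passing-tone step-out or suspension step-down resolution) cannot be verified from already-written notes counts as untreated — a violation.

E4: legal
F4: violates R4
G4: legal
A4: violates R4
B4: violates R1
C5: legal
D5: violates R4
E5: violates R2

{C5, E4, G4}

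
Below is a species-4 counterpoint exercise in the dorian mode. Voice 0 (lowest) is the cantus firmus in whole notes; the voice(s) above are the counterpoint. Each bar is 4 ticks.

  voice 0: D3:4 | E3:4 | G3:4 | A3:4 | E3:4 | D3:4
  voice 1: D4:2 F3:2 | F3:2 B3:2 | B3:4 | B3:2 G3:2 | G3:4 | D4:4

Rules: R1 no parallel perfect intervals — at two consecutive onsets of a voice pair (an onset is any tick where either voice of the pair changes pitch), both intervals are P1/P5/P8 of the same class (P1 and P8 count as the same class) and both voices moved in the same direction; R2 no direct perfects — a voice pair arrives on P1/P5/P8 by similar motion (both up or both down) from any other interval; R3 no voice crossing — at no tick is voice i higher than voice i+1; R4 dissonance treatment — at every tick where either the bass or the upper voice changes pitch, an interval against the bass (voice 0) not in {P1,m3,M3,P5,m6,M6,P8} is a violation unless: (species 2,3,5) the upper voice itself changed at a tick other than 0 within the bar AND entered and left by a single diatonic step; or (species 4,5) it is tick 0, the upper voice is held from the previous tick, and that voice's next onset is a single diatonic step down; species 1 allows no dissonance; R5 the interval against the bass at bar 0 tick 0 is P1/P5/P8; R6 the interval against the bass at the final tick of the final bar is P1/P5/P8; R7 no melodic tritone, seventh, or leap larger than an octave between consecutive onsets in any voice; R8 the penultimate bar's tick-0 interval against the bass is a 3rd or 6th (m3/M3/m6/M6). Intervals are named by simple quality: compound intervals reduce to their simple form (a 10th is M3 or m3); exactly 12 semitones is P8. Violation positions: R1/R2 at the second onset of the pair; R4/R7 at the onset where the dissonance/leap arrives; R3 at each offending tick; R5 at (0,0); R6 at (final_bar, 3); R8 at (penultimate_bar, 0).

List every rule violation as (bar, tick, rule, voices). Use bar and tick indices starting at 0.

bar 0: v0=D3 v1=D4 downbeat P8
bar 1: v0=E3 v1=F3 downbeat m2
bar 2: v0=G3 v1=B3 downbeat M3
bar 3: v0=A3 v1=B3 downbeat M2
bar 4: v0=E3 v1=G3 downbeat m3
bar 5: v0=D3 v1=D4 downbeat P8
  -> R4 @ bar 1 tick 0 v(0, 1): E3/F3 m2 untreated
  -> R7 @ bar 1 tick 2 v(1,): F3->B3 leap 6st
  -> R4 @ bar 3 tick 0 v(0, 1): A3/B3 M2 untreated
  -> R3 @ bar 3 tick 2 v(0, 1): A3 above G3
  -> R4 @ bar 3 tick 2 v(0, 1): A3/G3 M2 untreated
  -> R3 @ bar 3 tick 3 v(0, 1): A3 above G3

(1, 0, R4, (0, 1))
(1, 2, R7, (1,))
(3, 0, R4, (0, 1))
(3, 2, R3, (0, 1))
(3, 2, R4, (0, 1))
(3, 3, R3, (0, 1))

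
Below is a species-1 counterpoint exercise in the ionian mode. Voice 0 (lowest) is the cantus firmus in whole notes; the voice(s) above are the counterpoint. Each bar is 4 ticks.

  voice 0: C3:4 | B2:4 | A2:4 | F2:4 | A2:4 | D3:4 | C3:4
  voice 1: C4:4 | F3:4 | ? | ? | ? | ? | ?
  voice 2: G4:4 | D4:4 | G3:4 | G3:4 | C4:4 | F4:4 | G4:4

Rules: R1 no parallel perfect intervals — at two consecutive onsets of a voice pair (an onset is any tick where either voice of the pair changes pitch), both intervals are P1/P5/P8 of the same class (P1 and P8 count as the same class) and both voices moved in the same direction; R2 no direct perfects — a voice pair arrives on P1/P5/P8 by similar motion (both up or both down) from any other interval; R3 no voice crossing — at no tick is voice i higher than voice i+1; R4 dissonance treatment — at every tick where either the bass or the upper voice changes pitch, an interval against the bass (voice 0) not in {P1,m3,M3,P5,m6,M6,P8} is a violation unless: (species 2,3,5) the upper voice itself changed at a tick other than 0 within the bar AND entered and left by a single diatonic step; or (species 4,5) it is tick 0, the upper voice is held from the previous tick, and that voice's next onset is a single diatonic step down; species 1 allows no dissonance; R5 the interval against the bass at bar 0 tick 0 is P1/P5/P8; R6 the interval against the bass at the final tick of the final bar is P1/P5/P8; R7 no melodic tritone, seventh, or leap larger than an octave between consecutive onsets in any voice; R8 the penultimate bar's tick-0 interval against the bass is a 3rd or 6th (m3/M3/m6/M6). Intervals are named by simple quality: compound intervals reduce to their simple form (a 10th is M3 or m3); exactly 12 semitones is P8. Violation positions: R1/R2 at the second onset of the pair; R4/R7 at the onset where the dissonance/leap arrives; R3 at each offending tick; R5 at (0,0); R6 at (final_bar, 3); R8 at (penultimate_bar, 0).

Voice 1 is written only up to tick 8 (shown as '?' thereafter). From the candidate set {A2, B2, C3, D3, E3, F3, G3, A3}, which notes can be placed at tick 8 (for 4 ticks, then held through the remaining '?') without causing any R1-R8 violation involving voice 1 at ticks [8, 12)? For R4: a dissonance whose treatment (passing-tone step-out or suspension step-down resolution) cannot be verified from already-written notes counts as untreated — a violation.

A2: violates R2
B2: violates R4,R7
C3: violates R2
D3: violates R4
E3: violates R2
F3: legal
G3: violates R4
A3: violates R3

{F3}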